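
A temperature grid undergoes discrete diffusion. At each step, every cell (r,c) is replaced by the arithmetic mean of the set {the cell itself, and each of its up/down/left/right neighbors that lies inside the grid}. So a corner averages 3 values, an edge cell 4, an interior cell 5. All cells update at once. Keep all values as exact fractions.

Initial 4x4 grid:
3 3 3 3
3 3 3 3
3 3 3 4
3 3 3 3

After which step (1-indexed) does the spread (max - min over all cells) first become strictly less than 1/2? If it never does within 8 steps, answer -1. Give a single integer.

Step 1: max=10/3, min=3, spread=1/3
  -> spread < 1/2 first at step 1
Step 2: max=391/120, min=3, spread=31/120
Step 3: max=3451/1080, min=3, spread=211/1080
Step 4: max=340843/108000, min=3, spread=16843/108000
Step 5: max=3054643/972000, min=27079/9000, spread=130111/972000
Step 6: max=91122367/29160000, min=1627159/540000, spread=3255781/29160000
Step 7: max=2724753691/874800000, min=1631107/540000, spread=82360351/874800000
Step 8: max=81483316891/26244000000, min=294106441/97200000, spread=2074577821/26244000000

Answer: 1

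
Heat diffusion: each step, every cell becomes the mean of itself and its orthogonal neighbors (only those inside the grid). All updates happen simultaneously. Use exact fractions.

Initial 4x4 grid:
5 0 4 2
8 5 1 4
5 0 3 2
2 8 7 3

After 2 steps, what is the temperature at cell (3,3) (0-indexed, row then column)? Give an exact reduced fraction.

Step 1: cell (3,3) = 4
Step 2: cell (3,3) = 49/12
Full grid after step 2:
  163/36 743/240 719/240 22/9
  499/120 393/100 64/25 719/240
  187/40 88/25 369/100 237/80
  13/3 187/40 161/40 49/12

Answer: 49/12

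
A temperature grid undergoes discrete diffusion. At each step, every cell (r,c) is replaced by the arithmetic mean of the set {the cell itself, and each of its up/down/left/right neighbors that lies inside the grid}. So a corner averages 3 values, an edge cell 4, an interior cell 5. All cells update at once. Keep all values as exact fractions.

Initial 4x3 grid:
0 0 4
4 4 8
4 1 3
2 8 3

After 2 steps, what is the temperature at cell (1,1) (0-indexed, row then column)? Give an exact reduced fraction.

Answer: 343/100

Derivation:
Step 1: cell (1,1) = 17/5
Step 2: cell (1,1) = 343/100
Full grid after step 2:
  19/9 161/60 43/12
  629/240 343/100 159/40
  173/48 87/25 103/24
  131/36 101/24 143/36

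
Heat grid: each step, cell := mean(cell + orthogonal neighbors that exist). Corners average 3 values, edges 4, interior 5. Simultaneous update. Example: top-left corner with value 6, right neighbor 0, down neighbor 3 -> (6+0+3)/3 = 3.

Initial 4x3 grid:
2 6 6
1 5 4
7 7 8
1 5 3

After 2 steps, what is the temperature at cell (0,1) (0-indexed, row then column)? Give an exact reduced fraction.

Step 1: cell (0,1) = 19/4
Step 2: cell (0,1) = 1061/240
Full grid after step 2:
  23/6 1061/240 95/18
  307/80 101/20 1271/240
  1109/240 49/10 1379/240
  37/9 301/60 89/18

Answer: 1061/240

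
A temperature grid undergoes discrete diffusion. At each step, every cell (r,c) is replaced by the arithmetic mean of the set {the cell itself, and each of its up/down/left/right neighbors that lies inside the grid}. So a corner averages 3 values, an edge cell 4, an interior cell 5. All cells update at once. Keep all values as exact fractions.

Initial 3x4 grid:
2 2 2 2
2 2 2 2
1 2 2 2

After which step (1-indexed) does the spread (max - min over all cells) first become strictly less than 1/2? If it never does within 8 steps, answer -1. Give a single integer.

Answer: 1

Derivation:
Step 1: max=2, min=5/3, spread=1/3
  -> spread < 1/2 first at step 1
Step 2: max=2, min=31/18, spread=5/18
Step 3: max=2, min=391/216, spread=41/216
Step 4: max=2, min=47623/25920, spread=4217/25920
Step 5: max=14321/7200, min=2901251/1555200, spread=38417/311040
Step 6: max=285403/144000, min=175423789/93312000, spread=1903471/18662400
Step 7: max=8524241/4320000, min=10596450911/5598720000, spread=18038617/223948800
Step 8: max=764673241/388800000, min=638578217149/335923200000, spread=883978523/13436928000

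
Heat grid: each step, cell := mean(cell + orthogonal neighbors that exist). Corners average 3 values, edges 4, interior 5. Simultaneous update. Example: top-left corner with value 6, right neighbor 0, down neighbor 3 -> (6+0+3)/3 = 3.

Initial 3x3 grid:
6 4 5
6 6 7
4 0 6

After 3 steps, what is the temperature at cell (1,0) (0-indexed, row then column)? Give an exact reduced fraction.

Answer: 34921/7200

Derivation:
Step 1: cell (1,0) = 11/2
Step 2: cell (1,0) = 563/120
Step 3: cell (1,0) = 34921/7200
Full grid after step 3:
  10931/2160 75917/14400 11321/2160
  34921/7200 28829/6000 9199/1800
  4693/1080 16373/3600 626/135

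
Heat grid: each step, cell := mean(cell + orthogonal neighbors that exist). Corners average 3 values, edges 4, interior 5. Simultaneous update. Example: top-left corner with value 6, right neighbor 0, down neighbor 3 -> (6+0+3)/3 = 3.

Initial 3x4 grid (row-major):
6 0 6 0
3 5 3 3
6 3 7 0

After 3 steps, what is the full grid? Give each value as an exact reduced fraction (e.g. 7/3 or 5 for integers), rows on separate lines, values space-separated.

Answer: 1303/360 2273/600 591/200 539/180
2543/600 897/250 10939/3000 19841/7200
491/120 2573/600 6119/1800 901/270

Derivation:
After step 1:
  3 17/4 9/4 3
  5 14/5 24/5 3/2
  4 21/4 13/4 10/3
After step 2:
  49/12 123/40 143/40 9/4
  37/10 221/50 73/25 379/120
  19/4 153/40 499/120 97/36
After step 3:
  1303/360 2273/600 591/200 539/180
  2543/600 897/250 10939/3000 19841/7200
  491/120 2573/600 6119/1800 901/270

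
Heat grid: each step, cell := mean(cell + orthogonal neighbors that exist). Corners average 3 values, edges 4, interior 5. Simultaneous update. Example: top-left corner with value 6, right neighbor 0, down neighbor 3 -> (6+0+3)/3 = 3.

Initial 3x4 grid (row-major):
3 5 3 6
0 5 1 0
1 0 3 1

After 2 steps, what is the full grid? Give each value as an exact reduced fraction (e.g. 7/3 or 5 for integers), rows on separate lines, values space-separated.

Answer: 107/36 757/240 263/80 35/12
149/80 131/50 58/25 131/60
29/18 181/120 217/120 55/36

Derivation:
After step 1:
  8/3 4 15/4 3
  9/4 11/5 12/5 2
  1/3 9/4 5/4 4/3
After step 2:
  107/36 757/240 263/80 35/12
  149/80 131/50 58/25 131/60
  29/18 181/120 217/120 55/36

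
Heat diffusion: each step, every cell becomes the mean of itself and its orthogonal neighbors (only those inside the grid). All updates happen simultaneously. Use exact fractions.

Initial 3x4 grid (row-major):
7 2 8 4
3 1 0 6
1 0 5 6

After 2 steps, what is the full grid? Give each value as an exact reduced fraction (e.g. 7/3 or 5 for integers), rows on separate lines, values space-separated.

Answer: 23/6 33/10 9/2 9/2
143/60 289/100 309/100 59/12
73/36 211/120 85/24 149/36

Derivation:
After step 1:
  4 9/2 7/2 6
  3 6/5 4 4
  4/3 7/4 11/4 17/3
After step 2:
  23/6 33/10 9/2 9/2
  143/60 289/100 309/100 59/12
  73/36 211/120 85/24 149/36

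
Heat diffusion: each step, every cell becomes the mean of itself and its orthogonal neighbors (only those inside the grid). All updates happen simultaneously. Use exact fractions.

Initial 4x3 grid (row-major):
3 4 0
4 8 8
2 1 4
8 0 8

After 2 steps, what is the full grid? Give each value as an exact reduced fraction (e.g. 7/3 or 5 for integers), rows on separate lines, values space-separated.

Answer: 35/9 197/48 17/4
25/6 21/5 77/16
43/12 17/4 69/16
34/9 175/48 9/2

Derivation:
After step 1:
  11/3 15/4 4
  17/4 5 5
  15/4 3 21/4
  10/3 17/4 4
After step 2:
  35/9 197/48 17/4
  25/6 21/5 77/16
  43/12 17/4 69/16
  34/9 175/48 9/2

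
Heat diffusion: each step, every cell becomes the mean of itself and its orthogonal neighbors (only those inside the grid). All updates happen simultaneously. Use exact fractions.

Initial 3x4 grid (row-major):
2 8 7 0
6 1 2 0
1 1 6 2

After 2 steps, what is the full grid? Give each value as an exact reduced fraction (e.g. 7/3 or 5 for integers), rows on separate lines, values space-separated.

After step 1:
  16/3 9/2 17/4 7/3
  5/2 18/5 16/5 1
  8/3 9/4 11/4 8/3
After step 2:
  37/9 1061/240 857/240 91/36
  141/40 321/100 74/25 23/10
  89/36 169/60 163/60 77/36

Answer: 37/9 1061/240 857/240 91/36
141/40 321/100 74/25 23/10
89/36 169/60 163/60 77/36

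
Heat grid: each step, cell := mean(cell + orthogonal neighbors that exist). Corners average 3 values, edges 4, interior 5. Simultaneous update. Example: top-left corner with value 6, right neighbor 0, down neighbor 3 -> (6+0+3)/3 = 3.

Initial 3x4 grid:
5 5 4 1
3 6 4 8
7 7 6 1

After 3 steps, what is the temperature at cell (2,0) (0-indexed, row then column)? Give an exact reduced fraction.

Step 1: cell (2,0) = 17/3
Step 2: cell (2,0) = 209/36
Step 3: cell (2,0) = 2345/432
Full grid after step 3:
  2071/432 8729/1800 7769/1800 2339/540
  25439/4800 9931/2000 1838/375 30851/7200
  2345/432 19883/3600 1957/400 1721/360

Answer: 2345/432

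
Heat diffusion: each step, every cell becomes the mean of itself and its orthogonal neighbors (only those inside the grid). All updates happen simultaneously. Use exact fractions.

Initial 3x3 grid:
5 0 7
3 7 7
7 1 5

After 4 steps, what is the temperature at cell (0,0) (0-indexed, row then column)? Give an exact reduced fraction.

Answer: 568847/129600

Derivation:
Step 1: cell (0,0) = 8/3
Step 2: cell (0,0) = 155/36
Step 3: cell (0,0) = 8701/2160
Step 4: cell (0,0) = 568847/129600
Full grid after step 4:
  568847/129600 3823349/864000 623147/129600
  1848487/432000 1685263/360000 679079/144000
  292411/64800 326477/72000 316361/64800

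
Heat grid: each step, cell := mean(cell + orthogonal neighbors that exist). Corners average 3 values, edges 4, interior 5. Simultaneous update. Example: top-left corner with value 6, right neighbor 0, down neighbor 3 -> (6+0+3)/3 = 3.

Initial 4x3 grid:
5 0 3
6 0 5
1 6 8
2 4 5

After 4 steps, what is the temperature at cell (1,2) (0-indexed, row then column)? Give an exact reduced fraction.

Step 1: cell (1,2) = 4
Step 2: cell (1,2) = 241/60
Step 3: cell (1,2) = 13511/3600
Step 4: cell (1,2) = 102713/27000
Full grid after step 4:
  200467/64800 174641/54000 108221/32400
  726829/216000 627647/180000 102713/27000
  770369/216000 478573/120000 229561/54000
  492469/129600 131633/32000 586919/129600

Answer: 102713/27000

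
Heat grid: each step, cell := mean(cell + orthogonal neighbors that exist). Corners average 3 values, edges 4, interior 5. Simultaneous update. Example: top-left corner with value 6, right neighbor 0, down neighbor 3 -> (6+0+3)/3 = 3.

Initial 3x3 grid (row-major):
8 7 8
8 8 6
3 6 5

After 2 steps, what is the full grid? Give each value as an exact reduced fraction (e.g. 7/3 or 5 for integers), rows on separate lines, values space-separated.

Answer: 133/18 353/48 43/6
325/48 27/4 317/48
215/36 143/24 215/36

Derivation:
After step 1:
  23/3 31/4 7
  27/4 7 27/4
  17/3 11/2 17/3
After step 2:
  133/18 353/48 43/6
  325/48 27/4 317/48
  215/36 143/24 215/36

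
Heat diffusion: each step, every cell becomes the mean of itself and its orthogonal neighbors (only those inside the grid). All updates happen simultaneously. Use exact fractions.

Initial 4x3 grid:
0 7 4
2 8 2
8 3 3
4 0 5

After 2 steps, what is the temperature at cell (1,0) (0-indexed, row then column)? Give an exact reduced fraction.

Answer: 323/80

Derivation:
Step 1: cell (1,0) = 9/2
Step 2: cell (1,0) = 323/80
Full grid after step 2:
  49/12 989/240 40/9
  323/80 223/50 487/120
  343/80 193/50 437/120
  15/4 211/60 107/36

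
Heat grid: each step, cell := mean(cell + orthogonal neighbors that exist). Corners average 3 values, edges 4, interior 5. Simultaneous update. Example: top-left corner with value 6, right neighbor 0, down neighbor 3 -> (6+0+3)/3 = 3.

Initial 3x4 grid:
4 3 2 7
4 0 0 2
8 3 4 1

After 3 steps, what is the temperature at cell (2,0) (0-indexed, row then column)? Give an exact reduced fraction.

Answer: 533/144

Derivation:
Step 1: cell (2,0) = 5
Step 2: cell (2,0) = 17/4
Step 3: cell (2,0) = 533/144
Full grid after step 3:
  1397/432 20491/7200 19141/7200 5911/2160
  3137/900 4357/1500 2503/1000 6047/2400
  533/144 7547/2400 18191/7200 5201/2160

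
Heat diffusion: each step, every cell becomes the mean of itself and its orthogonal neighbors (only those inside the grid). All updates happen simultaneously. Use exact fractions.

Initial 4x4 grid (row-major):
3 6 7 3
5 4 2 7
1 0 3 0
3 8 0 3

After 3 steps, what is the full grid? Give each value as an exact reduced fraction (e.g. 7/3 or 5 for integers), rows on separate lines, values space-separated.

After step 1:
  14/3 5 9/2 17/3
  13/4 17/5 23/5 3
  9/4 16/5 1 13/4
  4 11/4 7/2 1
After step 2:
  155/36 527/120 593/120 79/18
  407/120 389/100 33/10 991/240
  127/40 63/25 311/100 33/16
  3 269/80 33/16 31/12
After step 3:
  544/135 986/225 383/90 9691/2160
  6643/1800 1312/375 4649/1200 4997/1440
  1813/600 6423/2000 2611/1000 2377/800
  763/240 2189/800 6671/2400 161/72

Answer: 544/135 986/225 383/90 9691/2160
6643/1800 1312/375 4649/1200 4997/1440
1813/600 6423/2000 2611/1000 2377/800
763/240 2189/800 6671/2400 161/72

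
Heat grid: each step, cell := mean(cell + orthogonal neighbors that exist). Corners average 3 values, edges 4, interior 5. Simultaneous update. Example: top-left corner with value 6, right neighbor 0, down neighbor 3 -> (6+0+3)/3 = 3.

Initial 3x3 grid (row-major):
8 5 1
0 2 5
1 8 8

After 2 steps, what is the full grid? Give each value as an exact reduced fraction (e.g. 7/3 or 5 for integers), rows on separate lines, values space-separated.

After step 1:
  13/3 4 11/3
  11/4 4 4
  3 19/4 7
After step 2:
  133/36 4 35/9
  169/48 39/10 14/3
  7/2 75/16 21/4

Answer: 133/36 4 35/9
169/48 39/10 14/3
7/2 75/16 21/4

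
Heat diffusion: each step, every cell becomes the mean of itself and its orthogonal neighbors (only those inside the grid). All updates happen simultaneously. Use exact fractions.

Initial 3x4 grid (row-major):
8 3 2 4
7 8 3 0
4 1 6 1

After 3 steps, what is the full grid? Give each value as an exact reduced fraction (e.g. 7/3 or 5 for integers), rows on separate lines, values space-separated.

Answer: 319/60 3833/800 8219/2400 2011/720
25733/4800 4421/1000 21161/6000 586/225
3463/720 877/200 11641/3600 2989/1080

Derivation:
After step 1:
  6 21/4 3 2
  27/4 22/5 19/5 2
  4 19/4 11/4 7/3
After step 2:
  6 373/80 281/80 7/3
  423/80 499/100 319/100 38/15
  31/6 159/40 409/120 85/36
After step 3:
  319/60 3833/800 8219/2400 2011/720
  25733/4800 4421/1000 21161/6000 586/225
  3463/720 877/200 11641/3600 2989/1080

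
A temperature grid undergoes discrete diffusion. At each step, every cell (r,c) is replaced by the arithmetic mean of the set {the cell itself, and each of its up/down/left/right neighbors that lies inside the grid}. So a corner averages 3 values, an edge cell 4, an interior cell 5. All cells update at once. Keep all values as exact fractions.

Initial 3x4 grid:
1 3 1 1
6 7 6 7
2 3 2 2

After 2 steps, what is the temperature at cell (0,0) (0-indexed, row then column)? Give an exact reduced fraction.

Step 1: cell (0,0) = 10/3
Step 2: cell (0,0) = 31/9
Full grid after step 2:
  31/9 169/48 267/80 13/4
  4 201/50 98/25 229/60
  67/18 185/48 901/240 131/36

Answer: 31/9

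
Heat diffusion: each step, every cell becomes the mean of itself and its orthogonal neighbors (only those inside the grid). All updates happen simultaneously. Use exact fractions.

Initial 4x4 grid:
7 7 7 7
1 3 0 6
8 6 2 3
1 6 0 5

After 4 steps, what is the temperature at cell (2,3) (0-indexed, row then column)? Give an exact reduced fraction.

Step 1: cell (2,3) = 4
Step 2: cell (2,3) = 193/60
Step 3: cell (2,3) = 13229/3600
Step 4: cell (2,3) = 388163/108000
Full grid after step 4:
  218/45 339541/72000 208307/43200 304567/64800
  35739/8000 67159/15000 754681/180000 93487/21600
  310643/72000 78033/20000 13679/3600 388163/108000
  87197/21600 23299/6000 184039/54000 110879/32400

Answer: 388163/108000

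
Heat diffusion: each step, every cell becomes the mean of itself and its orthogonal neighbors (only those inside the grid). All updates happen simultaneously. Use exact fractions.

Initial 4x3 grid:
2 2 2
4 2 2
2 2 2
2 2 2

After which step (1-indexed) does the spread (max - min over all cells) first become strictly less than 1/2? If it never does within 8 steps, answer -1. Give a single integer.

Answer: 3

Derivation:
Step 1: max=8/3, min=2, spread=2/3
Step 2: max=151/60, min=2, spread=31/60
Step 3: max=1291/540, min=2, spread=211/540
  -> spread < 1/2 first at step 3
Step 4: max=124897/54000, min=1847/900, spread=14077/54000
Step 5: max=1112407/486000, min=111683/54000, spread=5363/24300
Step 6: max=32900809/14580000, min=62869/30000, spread=93859/583200
Step 7: max=1959874481/874800000, min=102536467/48600000, spread=4568723/34992000
Step 8: max=116756435629/52488000000, min=3097618889/1458000000, spread=8387449/83980800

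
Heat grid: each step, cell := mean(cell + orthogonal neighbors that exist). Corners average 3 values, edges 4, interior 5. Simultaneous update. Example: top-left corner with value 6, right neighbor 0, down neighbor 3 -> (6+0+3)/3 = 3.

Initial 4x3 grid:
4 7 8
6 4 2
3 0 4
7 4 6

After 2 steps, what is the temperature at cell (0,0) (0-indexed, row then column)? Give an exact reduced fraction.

Answer: 47/9

Derivation:
Step 1: cell (0,0) = 17/3
Step 2: cell (0,0) = 47/9
Full grid after step 2:
  47/9 1253/240 191/36
  1063/240 213/50 509/120
  191/48 361/100 91/24
  155/36 199/48 143/36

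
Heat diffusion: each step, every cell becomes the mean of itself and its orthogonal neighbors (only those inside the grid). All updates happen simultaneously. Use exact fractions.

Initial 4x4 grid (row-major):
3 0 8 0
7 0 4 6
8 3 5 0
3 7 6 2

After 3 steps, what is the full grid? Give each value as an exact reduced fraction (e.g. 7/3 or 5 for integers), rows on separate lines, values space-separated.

Answer: 3769/1080 5077/1440 4829/1440 3923/1080
5917/1440 439/120 11321/3000 4841/1440
2231/480 4487/1000 11231/3000 26293/7200
1861/360 149/32 30493/7200 3833/1080

Derivation:
After step 1:
  10/3 11/4 3 14/3
  9/2 14/5 23/5 5/2
  21/4 23/5 18/5 13/4
  6 19/4 5 8/3
After step 2:
  127/36 713/240 901/240 61/18
  953/240 77/20 33/10 901/240
  407/80 21/5 421/100 721/240
  16/3 407/80 961/240 131/36
After step 3:
  3769/1080 5077/1440 4829/1440 3923/1080
  5917/1440 439/120 11321/3000 4841/1440
  2231/480 4487/1000 11231/3000 26293/7200
  1861/360 149/32 30493/7200 3833/1080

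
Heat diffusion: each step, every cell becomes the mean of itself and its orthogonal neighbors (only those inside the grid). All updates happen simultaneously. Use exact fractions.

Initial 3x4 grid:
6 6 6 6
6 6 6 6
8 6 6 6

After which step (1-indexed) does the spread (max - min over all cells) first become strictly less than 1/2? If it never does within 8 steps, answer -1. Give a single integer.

Step 1: max=20/3, min=6, spread=2/3
Step 2: max=59/9, min=6, spread=5/9
Step 3: max=689/108, min=6, spread=41/108
  -> spread < 1/2 first at step 3
Step 4: max=81977/12960, min=6, spread=4217/12960
Step 5: max=4874749/777600, min=21679/3600, spread=38417/155520
Step 6: max=291136211/46656000, min=434597/72000, spread=1903471/9331200
Step 7: max=17397149089/2799360000, min=13075759/2160000, spread=18038617/111974400
Step 8: max=1041037782851/167961600000, min=1179326759/194400000, spread=883978523/6718464000

Answer: 3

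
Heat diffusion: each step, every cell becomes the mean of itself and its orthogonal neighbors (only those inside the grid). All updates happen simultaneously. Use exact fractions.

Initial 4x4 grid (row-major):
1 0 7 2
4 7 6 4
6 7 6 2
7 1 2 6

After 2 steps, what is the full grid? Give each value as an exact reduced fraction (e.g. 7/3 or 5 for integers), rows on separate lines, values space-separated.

After step 1:
  5/3 15/4 15/4 13/3
  9/2 24/5 6 7/2
  6 27/5 23/5 9/2
  14/3 17/4 15/4 10/3
After step 2:
  119/36 419/120 107/24 139/36
  509/120 489/100 453/100 55/12
  617/120 501/100 97/20 239/60
  179/36 271/60 239/60 139/36

Answer: 119/36 419/120 107/24 139/36
509/120 489/100 453/100 55/12
617/120 501/100 97/20 239/60
179/36 271/60 239/60 139/36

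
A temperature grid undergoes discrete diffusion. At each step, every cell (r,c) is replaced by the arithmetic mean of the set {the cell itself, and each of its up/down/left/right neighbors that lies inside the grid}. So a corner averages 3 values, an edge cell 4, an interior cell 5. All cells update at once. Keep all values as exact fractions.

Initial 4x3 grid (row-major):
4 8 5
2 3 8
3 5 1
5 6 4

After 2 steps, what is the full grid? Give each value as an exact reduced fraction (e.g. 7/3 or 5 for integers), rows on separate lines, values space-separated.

Answer: 38/9 82/15 65/12
997/240 421/100 419/80
901/240 441/100 961/240
161/36 127/30 79/18

Derivation:
After step 1:
  14/3 5 7
  3 26/5 17/4
  15/4 18/5 9/2
  14/3 5 11/3
After step 2:
  38/9 82/15 65/12
  997/240 421/100 419/80
  901/240 441/100 961/240
  161/36 127/30 79/18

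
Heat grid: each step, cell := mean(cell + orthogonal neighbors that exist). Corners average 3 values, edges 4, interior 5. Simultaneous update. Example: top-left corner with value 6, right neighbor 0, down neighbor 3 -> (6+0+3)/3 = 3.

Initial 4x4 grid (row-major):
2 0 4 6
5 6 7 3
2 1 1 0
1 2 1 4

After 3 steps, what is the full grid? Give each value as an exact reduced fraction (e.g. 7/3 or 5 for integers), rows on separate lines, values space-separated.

Answer: 6773/2160 24749/7200 5449/1440 8477/2160
10807/3600 18959/6000 4123/1200 2501/720
8651/3600 15163/6000 15187/6000 9413/3600
4369/2160 13717/7200 14341/7200 869/432

Derivation:
After step 1:
  7/3 3 17/4 13/3
  15/4 19/5 21/5 4
  9/4 12/5 2 2
  5/3 5/4 2 5/3
After step 2:
  109/36 803/240 947/240 151/36
  91/30 343/100 73/20 109/30
  151/60 117/50 63/25 29/12
  31/18 439/240 83/48 17/9
After step 3:
  6773/2160 24749/7200 5449/1440 8477/2160
  10807/3600 18959/6000 4123/1200 2501/720
  8651/3600 15163/6000 15187/6000 9413/3600
  4369/2160 13717/7200 14341/7200 869/432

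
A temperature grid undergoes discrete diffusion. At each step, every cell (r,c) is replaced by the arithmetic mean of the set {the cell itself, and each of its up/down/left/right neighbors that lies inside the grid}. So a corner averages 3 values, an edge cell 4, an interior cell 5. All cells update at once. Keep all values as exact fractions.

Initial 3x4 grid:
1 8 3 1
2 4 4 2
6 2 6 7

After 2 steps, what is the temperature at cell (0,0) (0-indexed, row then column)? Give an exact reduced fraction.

Answer: 131/36

Derivation:
Step 1: cell (0,0) = 11/3
Step 2: cell (0,0) = 131/36
Full grid after step 2:
  131/36 47/12 69/20 19/6
  57/16 391/100 401/100 143/40
  133/36 199/48 361/80 53/12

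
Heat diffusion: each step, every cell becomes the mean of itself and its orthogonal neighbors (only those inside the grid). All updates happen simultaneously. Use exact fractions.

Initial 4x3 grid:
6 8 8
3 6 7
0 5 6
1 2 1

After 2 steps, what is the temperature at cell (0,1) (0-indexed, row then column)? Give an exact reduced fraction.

Answer: 98/15

Derivation:
Step 1: cell (0,1) = 7
Step 2: cell (0,1) = 98/15
Full grid after step 2:
  197/36 98/15 257/36
  131/30 271/50 749/120
  27/10 377/100 183/40
  11/6 201/80 10/3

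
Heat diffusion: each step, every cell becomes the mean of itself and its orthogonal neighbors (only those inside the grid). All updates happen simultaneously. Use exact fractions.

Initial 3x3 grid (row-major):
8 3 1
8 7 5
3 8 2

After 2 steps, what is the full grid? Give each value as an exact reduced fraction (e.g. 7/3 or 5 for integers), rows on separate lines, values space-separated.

Answer: 211/36 1217/240 23/6
761/120 131/25 359/80
107/18 169/30 55/12

Derivation:
After step 1:
  19/3 19/4 3
  13/2 31/5 15/4
  19/3 5 5
After step 2:
  211/36 1217/240 23/6
  761/120 131/25 359/80
  107/18 169/30 55/12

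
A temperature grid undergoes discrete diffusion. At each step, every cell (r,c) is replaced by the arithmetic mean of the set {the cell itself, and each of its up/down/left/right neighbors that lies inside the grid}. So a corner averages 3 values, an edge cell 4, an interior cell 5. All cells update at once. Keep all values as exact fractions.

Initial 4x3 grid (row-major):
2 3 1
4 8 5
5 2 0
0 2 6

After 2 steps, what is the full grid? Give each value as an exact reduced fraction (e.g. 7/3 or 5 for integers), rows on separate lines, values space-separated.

After step 1:
  3 7/2 3
  19/4 22/5 7/2
  11/4 17/5 13/4
  7/3 5/2 8/3
After step 2:
  15/4 139/40 10/3
  149/40 391/100 283/80
  397/120 163/50 769/240
  91/36 109/40 101/36

Answer: 15/4 139/40 10/3
149/40 391/100 283/80
397/120 163/50 769/240
91/36 109/40 101/36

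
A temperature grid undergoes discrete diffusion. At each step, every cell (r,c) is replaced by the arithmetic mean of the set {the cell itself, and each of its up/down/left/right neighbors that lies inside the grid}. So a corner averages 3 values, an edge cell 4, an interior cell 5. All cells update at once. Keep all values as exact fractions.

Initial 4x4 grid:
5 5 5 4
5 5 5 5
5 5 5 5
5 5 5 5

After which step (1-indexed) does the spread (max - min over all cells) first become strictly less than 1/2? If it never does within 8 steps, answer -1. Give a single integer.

Step 1: max=5, min=14/3, spread=1/3
  -> spread < 1/2 first at step 1
Step 2: max=5, min=85/18, spread=5/18
Step 3: max=5, min=1039/216, spread=41/216
Step 4: max=5, min=31357/6480, spread=1043/6480
Step 5: max=5, min=946447/194400, spread=25553/194400
Step 6: max=89921/18000, min=28488541/5832000, spread=645863/5832000
Step 7: max=599029/120000, min=857158309/174960000, spread=16225973/174960000
Step 8: max=269299/54000, min=25766522017/5248800000, spread=409340783/5248800000

Answer: 1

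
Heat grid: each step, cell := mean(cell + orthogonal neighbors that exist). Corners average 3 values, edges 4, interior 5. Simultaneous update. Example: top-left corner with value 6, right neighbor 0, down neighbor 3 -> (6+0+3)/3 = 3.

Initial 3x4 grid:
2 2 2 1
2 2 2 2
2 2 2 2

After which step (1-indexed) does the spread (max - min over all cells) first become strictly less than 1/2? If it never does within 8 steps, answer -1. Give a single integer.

Answer: 1

Derivation:
Step 1: max=2, min=5/3, spread=1/3
  -> spread < 1/2 first at step 1
Step 2: max=2, min=31/18, spread=5/18
Step 3: max=2, min=391/216, spread=41/216
Step 4: max=2, min=47623/25920, spread=4217/25920
Step 5: max=14321/7200, min=2901251/1555200, spread=38417/311040
Step 6: max=285403/144000, min=175423789/93312000, spread=1903471/18662400
Step 7: max=8524241/4320000, min=10596450911/5598720000, spread=18038617/223948800
Step 8: max=764673241/388800000, min=638578217149/335923200000, spread=883978523/13436928000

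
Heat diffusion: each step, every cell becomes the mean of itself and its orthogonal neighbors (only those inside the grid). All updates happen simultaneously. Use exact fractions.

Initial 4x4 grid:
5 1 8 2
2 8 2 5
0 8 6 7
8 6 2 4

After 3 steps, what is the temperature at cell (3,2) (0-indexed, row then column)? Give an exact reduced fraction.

Step 1: cell (3,2) = 9/2
Step 2: cell (3,2) = 119/24
Step 3: cell (3,2) = 18187/3600
Full grid after step 3:
  1049/270 31921/7200 693/160 3371/720
  31231/7200 6649/1500 1973/400 1099/240
  33343/7200 30157/6000 7337/1500 17857/3600
  10711/2160 18239/3600 18187/3600 130/27

Answer: 18187/3600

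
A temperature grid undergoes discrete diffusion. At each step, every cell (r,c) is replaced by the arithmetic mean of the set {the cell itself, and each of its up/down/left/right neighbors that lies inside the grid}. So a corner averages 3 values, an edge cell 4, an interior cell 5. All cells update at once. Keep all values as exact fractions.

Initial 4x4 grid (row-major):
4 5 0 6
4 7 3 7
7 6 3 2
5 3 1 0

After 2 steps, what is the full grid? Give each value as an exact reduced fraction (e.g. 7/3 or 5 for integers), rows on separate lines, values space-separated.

Answer: 83/18 101/24 95/24 37/9
61/12 237/50 4 95/24
53/10 449/100 339/100 23/8
19/4 157/40 19/8 23/12

Derivation:
After step 1:
  13/3 4 7/2 13/3
  11/2 5 4 9/2
  11/2 26/5 3 3
  5 15/4 7/4 1
After step 2:
  83/18 101/24 95/24 37/9
  61/12 237/50 4 95/24
  53/10 449/100 339/100 23/8
  19/4 157/40 19/8 23/12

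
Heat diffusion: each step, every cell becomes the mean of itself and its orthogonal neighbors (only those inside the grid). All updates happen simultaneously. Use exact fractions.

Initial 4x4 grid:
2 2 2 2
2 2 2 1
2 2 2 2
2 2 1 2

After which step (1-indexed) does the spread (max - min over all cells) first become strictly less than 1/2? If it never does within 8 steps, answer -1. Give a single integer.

Answer: 1

Derivation:
Step 1: max=2, min=5/3, spread=1/3
  -> spread < 1/2 first at step 1
Step 2: max=2, min=31/18, spread=5/18
Step 3: max=2, min=937/540, spread=143/540
Step 4: max=446/225, min=28519/16200, spread=3593/16200
Step 5: max=53131/27000, min=172871/97200, spread=92003/486000
Step 6: max=65933/33750, min=26165143/14580000, spread=2317913/14580000
Step 7: max=15097/7776, min=790641727/437400000, spread=58564523/437400000
Step 8: max=703861007/364500000, min=23862473419/13122000000, spread=1476522833/13122000000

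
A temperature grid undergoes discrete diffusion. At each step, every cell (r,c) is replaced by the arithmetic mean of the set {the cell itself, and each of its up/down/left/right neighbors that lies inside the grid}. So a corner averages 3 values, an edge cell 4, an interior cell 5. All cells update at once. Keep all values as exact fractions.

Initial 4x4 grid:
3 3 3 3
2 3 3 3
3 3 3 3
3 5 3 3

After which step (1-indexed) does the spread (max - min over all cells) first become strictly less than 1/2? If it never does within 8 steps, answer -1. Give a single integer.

Step 1: max=11/3, min=8/3, spread=1
Step 2: max=211/60, min=329/120, spread=31/40
Step 3: max=3587/1080, min=3029/1080, spread=31/60
Step 4: max=176497/54000, min=93311/32400, spread=7867/20250
  -> spread < 1/2 first at step 4
Step 5: max=3116639/972000, min=2822861/972000, spread=16321/54000
Step 6: max=154656541/48600000, min=85772237/29160000, spread=17554219/72900000
Step 7: max=4599409273/1458000000, min=2590434629/874800000, spread=423027337/2187000000
Step 8: max=137340025537/43740000000, min=78247219961/26244000000, spread=10391988403/65610000000

Answer: 4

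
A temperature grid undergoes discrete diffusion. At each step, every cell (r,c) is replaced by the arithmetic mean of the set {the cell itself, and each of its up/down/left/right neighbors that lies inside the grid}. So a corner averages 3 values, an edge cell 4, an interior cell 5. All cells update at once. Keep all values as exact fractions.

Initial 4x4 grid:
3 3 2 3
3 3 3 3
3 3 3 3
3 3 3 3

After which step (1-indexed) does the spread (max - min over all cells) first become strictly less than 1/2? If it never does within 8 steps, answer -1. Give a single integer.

Step 1: max=3, min=8/3, spread=1/3
  -> spread < 1/2 first at step 1
Step 2: max=3, min=329/120, spread=31/120
Step 3: max=3, min=3029/1080, spread=211/1080
Step 4: max=3, min=307157/108000, spread=16843/108000
Step 5: max=26921/9000, min=2777357/972000, spread=130111/972000
Step 6: max=1612841/540000, min=83837633/29160000, spread=3255781/29160000
Step 7: max=1608893/540000, min=2524046309/874800000, spread=82360351/874800000
Step 8: max=289093559/97200000, min=75980683109/26244000000, spread=2074577821/26244000000

Answer: 1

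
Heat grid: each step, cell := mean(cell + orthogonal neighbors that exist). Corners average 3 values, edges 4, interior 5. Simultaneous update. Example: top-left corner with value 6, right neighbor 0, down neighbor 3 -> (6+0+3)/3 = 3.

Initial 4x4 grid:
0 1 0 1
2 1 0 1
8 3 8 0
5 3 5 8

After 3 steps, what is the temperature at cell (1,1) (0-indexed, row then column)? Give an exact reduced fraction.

Answer: 4229/2000

Derivation:
Step 1: cell (1,1) = 7/5
Step 2: cell (1,1) = 9/4
Step 3: cell (1,1) = 4229/2000
Full grid after step 3:
  1123/720 163/120 1729/1800 479/432
  83/32 4229/2000 12661/6000 12601/7200
  26747/7200 4579/1200 19829/6000 24833/7200
  10001/2160 7883/1800 8207/1800 8867/2160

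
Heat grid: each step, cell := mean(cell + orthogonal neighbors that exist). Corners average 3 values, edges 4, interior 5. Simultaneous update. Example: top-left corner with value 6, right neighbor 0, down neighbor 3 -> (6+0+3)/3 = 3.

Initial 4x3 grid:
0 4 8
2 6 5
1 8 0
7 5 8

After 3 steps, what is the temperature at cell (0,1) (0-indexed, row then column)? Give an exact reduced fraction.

Answer: 5861/1440

Derivation:
Step 1: cell (0,1) = 9/2
Step 2: cell (0,1) = 103/24
Step 3: cell (0,1) = 5861/1440
Full grid after step 3:
  511/144 5861/1440 1039/216
  569/160 1063/240 847/180
  6349/1440 1081/240 3677/720
  2011/432 3757/720 541/108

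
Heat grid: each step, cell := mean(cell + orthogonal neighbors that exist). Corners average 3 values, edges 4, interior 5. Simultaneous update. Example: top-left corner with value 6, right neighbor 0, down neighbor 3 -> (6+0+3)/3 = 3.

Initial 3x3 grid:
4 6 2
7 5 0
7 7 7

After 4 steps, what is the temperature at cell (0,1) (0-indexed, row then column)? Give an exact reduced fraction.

Step 1: cell (0,1) = 17/4
Step 2: cell (0,1) = 211/48
Step 3: cell (0,1) = 2605/576
Step 4: cell (0,1) = 32179/6912
Full grid after step 4:
  6611/1296 32179/6912 22109/5184
  37673/6912 5 15683/3456
  9889/1728 18511/3456 6365/1296

Answer: 32179/6912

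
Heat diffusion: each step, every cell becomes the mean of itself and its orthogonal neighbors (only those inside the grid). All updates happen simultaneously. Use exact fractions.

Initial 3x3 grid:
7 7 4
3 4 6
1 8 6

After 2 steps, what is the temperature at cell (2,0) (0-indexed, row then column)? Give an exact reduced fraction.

Step 1: cell (2,0) = 4
Step 2: cell (2,0) = 25/6
Full grid after step 2:
  179/36 673/120 97/18
  1141/240 123/25 86/15
  25/6 1261/240 197/36

Answer: 25/6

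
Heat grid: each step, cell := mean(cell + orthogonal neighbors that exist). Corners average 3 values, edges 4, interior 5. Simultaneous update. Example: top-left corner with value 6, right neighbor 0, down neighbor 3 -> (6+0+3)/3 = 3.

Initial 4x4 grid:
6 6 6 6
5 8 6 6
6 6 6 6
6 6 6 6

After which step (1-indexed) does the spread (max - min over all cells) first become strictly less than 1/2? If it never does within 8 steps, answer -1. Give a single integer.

Answer: 2

Derivation:
Step 1: max=13/2, min=17/3, spread=5/6
Step 2: max=127/20, min=71/12, spread=13/30
  -> spread < 1/2 first at step 2
Step 3: max=893/144, min=6, spread=29/144
Step 4: max=22181/3600, min=32533/5400, spread=1477/10800
Step 5: max=3980857/648000, min=1813/300, spread=64777/648000
Step 6: max=198497159/32400000, min=818023/135000, spread=2171639/32400000
Step 7: max=142844833/23328000, min=1964749/324000, spread=276581/4665600
Step 8: max=32102291467/5248800000, min=2950398841/486000000, spread=1189919921/26244000000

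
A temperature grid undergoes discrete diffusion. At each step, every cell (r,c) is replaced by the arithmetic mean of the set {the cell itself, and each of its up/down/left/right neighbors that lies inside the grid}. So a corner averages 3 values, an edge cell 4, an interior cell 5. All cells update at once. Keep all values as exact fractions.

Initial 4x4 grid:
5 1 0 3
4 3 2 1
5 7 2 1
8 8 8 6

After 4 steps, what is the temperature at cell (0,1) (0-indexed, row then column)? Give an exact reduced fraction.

Answer: 633719/216000

Derivation:
Step 1: cell (0,1) = 9/4
Step 2: cell (0,1) = 629/240
Step 3: cell (0,1) = 3913/1440
Step 4: cell (0,1) = 633719/216000
Full grid after step 4:
  11011/3240 633719/216000 489071/216000 1621/810
  892949/216000 32149/9000 6577/2250 534641/216000
  24913/4800 3012/625 60137/15000 51223/14400
  4019/675 80477/14400 4747/960 7781/1800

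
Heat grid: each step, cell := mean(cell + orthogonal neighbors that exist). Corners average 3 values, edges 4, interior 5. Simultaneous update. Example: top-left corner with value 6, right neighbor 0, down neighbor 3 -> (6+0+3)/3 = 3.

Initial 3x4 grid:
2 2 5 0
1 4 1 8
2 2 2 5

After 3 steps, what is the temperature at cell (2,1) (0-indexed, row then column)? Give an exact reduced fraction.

Answer: 1909/720

Derivation:
Step 1: cell (2,1) = 5/2
Step 2: cell (2,1) = 13/6
Step 3: cell (2,1) = 1909/720
Full grid after step 3:
  469/216 3893/1440 4213/1440 1567/432
  6641/2880 1427/600 4009/1200 5023/1440
  893/432 1909/720 91/30 91/24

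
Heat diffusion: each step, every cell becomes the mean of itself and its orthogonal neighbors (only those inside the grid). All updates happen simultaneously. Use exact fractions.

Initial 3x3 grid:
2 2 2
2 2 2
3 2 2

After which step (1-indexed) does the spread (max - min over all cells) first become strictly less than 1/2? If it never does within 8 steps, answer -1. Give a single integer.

Answer: 1

Derivation:
Step 1: max=7/3, min=2, spread=1/3
  -> spread < 1/2 first at step 1
Step 2: max=41/18, min=2, spread=5/18
Step 3: max=473/216, min=2, spread=41/216
Step 4: max=28051/12960, min=731/360, spread=347/2592
Step 5: max=1662137/777600, min=7357/3600, spread=2921/31104
Step 6: max=99140539/46656000, min=889483/432000, spread=24611/373248
Step 7: max=5917442033/2799360000, min=20096741/9720000, spread=207329/4478976
Step 8: max=353953152451/167961600000, min=1075601599/518400000, spread=1746635/53747712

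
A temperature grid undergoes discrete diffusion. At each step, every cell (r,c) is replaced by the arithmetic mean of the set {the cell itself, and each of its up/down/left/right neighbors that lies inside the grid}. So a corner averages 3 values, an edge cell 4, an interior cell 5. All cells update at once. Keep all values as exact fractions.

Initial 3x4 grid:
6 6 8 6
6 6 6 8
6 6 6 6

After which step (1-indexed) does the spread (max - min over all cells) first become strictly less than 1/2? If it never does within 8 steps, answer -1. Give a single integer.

Step 1: max=22/3, min=6, spread=4/3
Step 2: max=273/40, min=6, spread=33/40
Step 3: max=7339/1080, min=6, spread=859/1080
Step 4: max=430403/64800, min=5479/900, spread=7183/12960
Step 5: max=25667077/3888000, min=330211/54000, spread=378377/777600
  -> spread < 1/2 first at step 5
Step 6: max=1525341623/233280000, min=3329789/540000, spread=3474911/9331200
Step 7: max=91063600357/13996800000, min=301053989/48600000, spread=174402061/559872000
Step 8: max=5436132566063/839808000000, min=36303816727/5832000000, spread=1667063659/6718464000

Answer: 5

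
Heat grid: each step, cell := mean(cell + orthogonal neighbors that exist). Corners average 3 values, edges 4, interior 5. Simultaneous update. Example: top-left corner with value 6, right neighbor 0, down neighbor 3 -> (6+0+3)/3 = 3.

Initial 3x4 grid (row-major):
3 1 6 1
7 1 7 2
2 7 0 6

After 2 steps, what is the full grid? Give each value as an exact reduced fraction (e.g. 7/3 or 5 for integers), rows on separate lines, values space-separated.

After step 1:
  11/3 11/4 15/4 3
  13/4 23/5 16/5 4
  16/3 5/2 5 8/3
After step 2:
  29/9 443/120 127/40 43/12
  337/80 163/50 411/100 193/60
  133/36 523/120 401/120 35/9

Answer: 29/9 443/120 127/40 43/12
337/80 163/50 411/100 193/60
133/36 523/120 401/120 35/9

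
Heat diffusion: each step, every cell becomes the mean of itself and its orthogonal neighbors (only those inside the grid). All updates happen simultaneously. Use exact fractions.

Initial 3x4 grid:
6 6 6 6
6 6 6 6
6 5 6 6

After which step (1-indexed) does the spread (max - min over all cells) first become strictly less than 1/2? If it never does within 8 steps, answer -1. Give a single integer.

Step 1: max=6, min=17/3, spread=1/3
  -> spread < 1/2 first at step 1
Step 2: max=6, min=689/120, spread=31/120
Step 3: max=6, min=6269/1080, spread=211/1080
Step 4: max=10753/1800, min=631103/108000, spread=14077/108000
Step 5: max=644317/108000, min=5691593/972000, spread=5363/48600
Step 6: max=357131/60000, min=171219191/29160000, spread=93859/1166400
Step 7: max=577863533/97200000, min=10287325519/1749600000, spread=4568723/69984000
Step 8: max=17314381111/2916000000, min=618075564371/104976000000, spread=8387449/167961600

Answer: 1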